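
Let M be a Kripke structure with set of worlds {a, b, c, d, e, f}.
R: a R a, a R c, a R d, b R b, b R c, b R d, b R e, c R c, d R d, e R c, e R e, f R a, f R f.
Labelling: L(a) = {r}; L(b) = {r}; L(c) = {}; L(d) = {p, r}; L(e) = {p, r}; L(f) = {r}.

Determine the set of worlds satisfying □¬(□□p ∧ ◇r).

c, e, f

Let φ = □¬(□□p ∧ ◇r). Evaluate φ at each world:
  a (successors {a, c, d}): φ is false.
  b (successors {b, c, d, e}): φ is false.
  c (successors {c}): φ is true.
  d (successors {d}): φ is false.
  e (successors {c, e}): φ is true.
  f (successors {a, f}): φ is true.
For instance, at f:
  At f: □¬(□□p ∧ ◇r) requires ¬(□□p ∧ ◇r) at every successor {a, f}.
      At a: □□p ∧ ◇r is false, so ¬(□□p ∧ ◇r) is true.
      At f: □□p ∧ ◇r is false, so ¬(□□p ∧ ◇r) is true.
  So □¬(□□p ∧ ◇r) is true at f.
Satisfying worlds: {c, e, f}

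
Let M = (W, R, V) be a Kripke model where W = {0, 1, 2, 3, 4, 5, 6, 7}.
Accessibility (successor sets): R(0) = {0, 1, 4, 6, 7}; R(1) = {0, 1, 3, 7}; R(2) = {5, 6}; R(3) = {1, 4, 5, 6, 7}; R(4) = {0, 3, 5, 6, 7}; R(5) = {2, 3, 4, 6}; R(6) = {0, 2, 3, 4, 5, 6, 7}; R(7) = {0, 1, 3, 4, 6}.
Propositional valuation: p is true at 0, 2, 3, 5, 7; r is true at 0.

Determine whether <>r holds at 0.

Recall that <>ψ holds at a world iff ψ holds at some accessible world.
At 0: <>r requires r at some successor in {0, 1, 4, 6, 7}.
  r holds at 0, so <>r is true at 0.

Yes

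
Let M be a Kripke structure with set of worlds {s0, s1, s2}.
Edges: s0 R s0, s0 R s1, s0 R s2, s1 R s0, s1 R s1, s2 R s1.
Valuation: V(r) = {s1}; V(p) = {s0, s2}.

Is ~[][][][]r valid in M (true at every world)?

Recall that []ψ holds at a world iff ψ holds at every accessible world, and <>ψ holds iff ψ holds at some accessible world.
Let φ = ~[][][][]r. Evaluate φ at each world:
  s0 (successors {s0, s1, s2}): φ is true.
  s1 (successors {s0, s1}): φ is true.
  s2 (successors {s1}): φ is true.
For instance, at s0:
  At s0: [][][][]r is false, so ~[][][][]r is true.
    At s0: [][][][]r requires [][][]r at every successor {s0, s1, s2}.
      [][][]r fails at s0, so [][][][]r is false at s0.

Yes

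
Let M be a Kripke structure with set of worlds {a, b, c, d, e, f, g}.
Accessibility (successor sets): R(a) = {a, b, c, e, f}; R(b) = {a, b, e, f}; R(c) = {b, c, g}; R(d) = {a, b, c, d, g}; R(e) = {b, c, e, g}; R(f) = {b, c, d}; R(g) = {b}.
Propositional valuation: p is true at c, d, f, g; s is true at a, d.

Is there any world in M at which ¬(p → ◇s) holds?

Let φ = ¬(p → ◇s). Evaluate φ at each world:
  a (successors {a, b, c, e, f}): φ is false.
  b (successors {a, b, e, f}): φ is false.
  c (successors {b, c, g}): φ is true.
  d (successors {a, b, c, d, g}): φ is false.
  e (successors {b, c, e, g}): φ is false.
  f (successors {b, c, d}): φ is false.
  g (successors {b}): φ is true.
Detail at c (witness):
  At c: p → ◇s is false, so ¬(p → ◇s) is true.
    At c: p is true, ◇s is false, so p → ◇s is false.
      At c: ◇s requires s at some successor in {b, c, g}.
        At b: s is false.
        At c: s is false.
        At g: s is false.
      So ◇s is false at c.

Yes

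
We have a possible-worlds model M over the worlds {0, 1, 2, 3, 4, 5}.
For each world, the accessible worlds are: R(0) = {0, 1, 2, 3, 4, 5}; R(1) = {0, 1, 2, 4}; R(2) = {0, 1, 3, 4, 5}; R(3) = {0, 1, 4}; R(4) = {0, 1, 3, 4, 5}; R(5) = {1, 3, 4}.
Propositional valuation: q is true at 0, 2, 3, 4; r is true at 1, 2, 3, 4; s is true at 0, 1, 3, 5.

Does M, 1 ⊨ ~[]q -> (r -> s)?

At 1: ~[]q is true, r -> s is true, so ~[]q -> (r -> s) is true.
  At 1: []q is false, so ~[]q is true.
    At 1: []q requires q at every successor {0, 1, 2, 4}.
      q fails at 1, so []q is false at 1.

Yes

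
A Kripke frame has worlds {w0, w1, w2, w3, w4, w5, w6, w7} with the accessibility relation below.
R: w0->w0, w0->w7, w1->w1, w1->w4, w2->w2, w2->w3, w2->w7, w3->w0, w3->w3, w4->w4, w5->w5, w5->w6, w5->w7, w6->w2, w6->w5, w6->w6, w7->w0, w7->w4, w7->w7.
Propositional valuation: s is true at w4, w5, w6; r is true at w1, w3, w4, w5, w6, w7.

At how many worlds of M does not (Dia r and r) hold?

Let φ = not (Dia r and r). Evaluate φ at each world:
  w0 (successors {w0, w7}): φ is true.
  w1 (successors {w1, w4}): φ is false.
  w2 (successors {w2, w3, w7}): φ is true.
  w3 (successors {w0, w3}): φ is false.
  w4 (successors {w4}): φ is false.
  w5 (successors {w5, w6, w7}): φ is false.
  w6 (successors {w2, w5, w6}): φ is false.
  w7 (successors {w0, w4, w7}): φ is false.
For instance, at w6:
  At w6: Dia r and r is true, so not (Dia r and r) is false.
    At w6: Dia r is true, r is true, so Dia r and r is true.
      At w6: Dia r requires r at some successor in {w2, w5, w6}.
        r holds at w5, so Dia r is true at w6.
Satisfying worlds: {w0, w2}

2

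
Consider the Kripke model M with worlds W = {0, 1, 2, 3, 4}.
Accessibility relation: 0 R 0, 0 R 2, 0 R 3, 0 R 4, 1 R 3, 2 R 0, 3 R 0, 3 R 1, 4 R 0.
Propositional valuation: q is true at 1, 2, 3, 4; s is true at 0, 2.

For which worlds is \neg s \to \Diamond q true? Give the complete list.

0, 1, 2, 3

Let φ = \neg s \to \Diamond q. Evaluate φ at each world:
  0 (successors {0, 2, 3, 4}): φ is true.
  1 (successors {3}): φ is true.
  2 (successors {0}): φ is true.
  3 (successors {0, 1}): φ is true.
  4 (successors {0}): φ is false.
For instance, at 3:
  At 3: \neg s is true, \Diamond q is true, so \neg s \to \Diamond q is true.
    At 3: \Diamond q requires q at some successor in {0, 1}.
      q holds at 1, so \Diamond q is true at 3.
Satisfying worlds: {0, 1, 2, 3}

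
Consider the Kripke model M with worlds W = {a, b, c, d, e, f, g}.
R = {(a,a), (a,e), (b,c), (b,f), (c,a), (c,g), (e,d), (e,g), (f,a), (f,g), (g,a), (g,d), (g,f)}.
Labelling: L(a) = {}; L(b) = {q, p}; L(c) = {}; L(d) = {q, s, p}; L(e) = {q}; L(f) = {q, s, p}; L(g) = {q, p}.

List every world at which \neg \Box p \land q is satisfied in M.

b, f, g

Let φ = \neg \Box p \land q. Evaluate φ at each world:
  a (successors {a, e}): φ is false.
  b (successors {c, f}): φ is true.
  c (successors {a, g}): φ is false.
  d (successors ∅): φ is false.
  e (successors {d, g}): φ is false.
  f (successors {a, g}): φ is true.
  g (successors {a, d, f}): φ is true.
For instance, at c:
  At c: \neg \Box p is true, q is false, so \neg \Box p \land q is false.
    At c: \Box p is false, so \neg \Box p is true.
      At c: \Box p requires p at every successor {a, g}.
        p fails at a, so \Box p is false at c.
Satisfying worlds: {b, f, g}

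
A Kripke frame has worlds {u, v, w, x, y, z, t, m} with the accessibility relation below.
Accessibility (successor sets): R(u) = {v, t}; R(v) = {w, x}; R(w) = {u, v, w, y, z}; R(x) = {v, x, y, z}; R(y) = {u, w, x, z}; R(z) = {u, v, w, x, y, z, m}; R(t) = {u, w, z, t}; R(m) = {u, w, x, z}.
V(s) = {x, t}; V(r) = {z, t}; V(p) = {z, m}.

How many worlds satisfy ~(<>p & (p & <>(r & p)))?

6

Recall that <>ψ holds at a world iff ψ holds at some accessible world.
Let φ = ~(<>p & (p & <>(r & p))). Evaluate φ at each world:
  u (successors {v, t}): φ is true.
  v (successors {w, x}): φ is true.
  w (successors {u, v, w, y, z}): φ is true.
  x (successors {v, x, y, z}): φ is true.
  y (successors {u, w, x, z}): φ is true.
  z (successors {u, v, w, x, y, z, m}): φ is false.
  t (successors {u, w, z, t}): φ is true.
  m (successors {u, w, x, z}): φ is false.
For instance, at z:
  At z: <>p & (p & <>(r & p)) is true, so ~(<>p & (p & <>(r & p))) is false.
    At z: <>p is true, p & <>(r & p) is true, so <>p & (p & <>(r & p)) is true.
      At z: <>p requires p at some successor in {u, v, w, x, y, z, m}.
        p holds at z, so <>p is true at z.
      At z: p is true, <>(r & p) is true, so p & <>(r & p) is true.
Satisfying worlds: {u, v, w, x, y, t}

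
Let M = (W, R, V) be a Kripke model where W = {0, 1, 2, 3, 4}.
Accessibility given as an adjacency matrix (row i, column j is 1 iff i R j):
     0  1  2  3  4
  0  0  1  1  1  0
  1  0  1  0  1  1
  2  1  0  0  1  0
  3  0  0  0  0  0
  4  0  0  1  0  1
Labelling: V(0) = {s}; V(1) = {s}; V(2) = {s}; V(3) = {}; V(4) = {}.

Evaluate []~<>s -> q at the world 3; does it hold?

No

Recall that []ψ holds at a world iff ψ holds at every accessible world, and <>ψ holds iff ψ holds at some accessible world.
At 3: []~<>s is true, q is false, so []~<>s -> q is false.
  At 3: no accessible worlds, so []~<>s holds vacuously.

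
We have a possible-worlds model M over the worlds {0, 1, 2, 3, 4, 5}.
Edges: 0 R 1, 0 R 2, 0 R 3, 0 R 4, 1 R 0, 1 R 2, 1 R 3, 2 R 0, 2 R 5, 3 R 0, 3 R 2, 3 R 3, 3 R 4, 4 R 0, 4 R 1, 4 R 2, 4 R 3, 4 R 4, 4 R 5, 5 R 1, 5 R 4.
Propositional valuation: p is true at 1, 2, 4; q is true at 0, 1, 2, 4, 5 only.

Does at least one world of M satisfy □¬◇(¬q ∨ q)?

No

Recall that □ψ holds at a world iff ψ holds at every accessible world, and ◇ψ holds iff ψ holds at some accessible world.
Let φ = □¬◇(¬q ∨ q). Evaluate φ at each world:
  0 (successors {1, 2, 3, 4}): φ is false.
  1 (successors {0, 2, 3}): φ is false.
  2 (successors {0, 5}): φ is false.
  3 (successors {0, 2, 3, 4}): φ is false.
  4 (successors {0, 1, 2, 3, 4, 5}): φ is false.
  5 (successors {1, 4}): φ is false.
For instance, at 4:
  At 4: □¬◇(¬q ∨ q) requires ¬◇(¬q ∨ q) at every successor {0, 1, 2, 3, 4, 5}.
    ¬◇(¬q ∨ q) fails at 0, so □¬◇(¬q ∨ q) is false at 4.
      At 0: ◇(¬q ∨ q) is true, so ¬◇(¬q ∨ q) is false.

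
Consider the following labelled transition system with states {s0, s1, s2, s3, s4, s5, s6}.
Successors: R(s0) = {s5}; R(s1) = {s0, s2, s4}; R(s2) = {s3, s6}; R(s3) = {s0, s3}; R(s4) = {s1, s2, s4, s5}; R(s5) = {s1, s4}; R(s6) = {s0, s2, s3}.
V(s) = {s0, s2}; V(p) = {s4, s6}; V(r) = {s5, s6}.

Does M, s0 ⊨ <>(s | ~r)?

Recall that <>ψ holds at a world iff ψ holds at some accessible world.
At s0: <>(s | ~r) requires s | ~r at some successor in {s5}.
  At s5: s | ~r is false.
So <>(s | ~r) is false at s0.

No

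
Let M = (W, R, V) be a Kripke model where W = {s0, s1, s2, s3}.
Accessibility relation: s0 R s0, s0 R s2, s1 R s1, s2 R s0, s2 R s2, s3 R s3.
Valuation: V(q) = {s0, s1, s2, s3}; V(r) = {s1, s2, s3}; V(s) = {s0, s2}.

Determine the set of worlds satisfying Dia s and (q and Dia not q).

Let φ = Dia s and (q and Dia not q). Evaluate φ at each world:
  s0 (successors {s0, s2}): φ is false.
  s1 (successors {s1}): φ is false.
  s2 (successors {s0, s2}): φ is false.
  s3 (successors {s3}): φ is false.
For instance, at s0:
  At s0: Dia s is true, q and Dia not q is false, so Dia s and (q and Dia not q) is false.
    At s0: Dia s requires s at some successor in {s0, s2}.
      s holds at s0, so Dia s is true at s0.
    At s0: q is true, Dia not q is false, so q and Dia not q is false.
      At s0: Dia not q requires not q at some successor in {s0, s2}.
        At s0: not q is false.
        At s2: not q is false.
      So Dia not q is false at s0.
Satisfying worlds: none.

none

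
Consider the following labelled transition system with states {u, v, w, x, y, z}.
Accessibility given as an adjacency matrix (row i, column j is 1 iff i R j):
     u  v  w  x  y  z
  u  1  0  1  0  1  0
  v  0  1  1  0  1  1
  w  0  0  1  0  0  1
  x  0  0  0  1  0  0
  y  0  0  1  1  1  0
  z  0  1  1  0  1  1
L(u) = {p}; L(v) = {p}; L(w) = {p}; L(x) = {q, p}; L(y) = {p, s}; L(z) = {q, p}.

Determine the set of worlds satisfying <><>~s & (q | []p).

u, v, w, x, y, z

Recall that []ψ holds at a world iff ψ holds at every accessible world, and <>ψ holds iff ψ holds at some accessible world.
Let φ = <><>~s & (q | []p). Evaluate φ at each world:
  u (successors {u, w, y}): φ is true.
  v (successors {v, w, y, z}): φ is true.
  w (successors {w, z}): φ is true.
  x (successors {x}): φ is true.
  y (successors {w, x, y}): φ is true.
  z (successors {v, w, y, z}): φ is true.
For instance, at u:
  At u: <><>~s is true, q | []p is true, so <><>~s & (q | []p) is true.
    At u: <><>~s requires <>~s at some successor in {u, w, y}.
      <>~s holds at u, so <><>~s is true at u.
    At u: q is false, []p is true, so q | []p is true.
      At u: []p requires p at every successor {u, w, y}.
        At u: p is true.
        At w: p is true.
        At y: p is true.
      So []p is true at u.
Satisfying worlds: {u, v, w, x, y, z}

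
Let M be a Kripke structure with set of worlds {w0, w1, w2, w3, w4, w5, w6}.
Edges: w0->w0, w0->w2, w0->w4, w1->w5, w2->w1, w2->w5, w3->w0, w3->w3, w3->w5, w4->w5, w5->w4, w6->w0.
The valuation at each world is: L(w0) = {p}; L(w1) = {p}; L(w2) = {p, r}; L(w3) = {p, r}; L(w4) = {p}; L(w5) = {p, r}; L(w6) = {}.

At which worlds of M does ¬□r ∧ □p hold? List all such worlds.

Recall that □ψ holds at a world iff ψ holds at every accessible world, and ◇ψ holds iff ψ holds at some accessible world.
Let φ = ¬□r ∧ □p. Evaluate φ at each world:
  w0 (successors {w0, w2, w4}): φ is true.
  w1 (successors {w5}): φ is false.
  w2 (successors {w1, w5}): φ is true.
  w3 (successors {w0, w3, w5}): φ is true.
  w4 (successors {w5}): φ is false.
  w5 (successors {w4}): φ is true.
  w6 (successors {w0}): φ is true.
For instance, at w4:
  At w4: ¬□r is false, □p is true, so ¬□r ∧ □p is false.
    At w4: □r is true, so ¬□r is false.
      At w4: □r requires r at every successor {w5}.
        At w5: r is true.
      So □r is true at w4.
    At w4: □p requires p at every successor {w5}.
      At w5: p is true.
    So □p is true at w4.
Satisfying worlds: {w0, w2, w3, w5, w6}

w0, w2, w3, w5, w6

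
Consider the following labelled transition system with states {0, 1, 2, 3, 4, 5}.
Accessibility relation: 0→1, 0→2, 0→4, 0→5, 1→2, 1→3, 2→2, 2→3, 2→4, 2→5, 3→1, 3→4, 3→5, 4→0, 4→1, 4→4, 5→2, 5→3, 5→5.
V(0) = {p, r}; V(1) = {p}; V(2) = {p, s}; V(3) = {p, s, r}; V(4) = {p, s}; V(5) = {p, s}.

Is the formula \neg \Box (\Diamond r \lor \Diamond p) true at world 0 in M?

Recall that \Box ψ holds at a world iff ψ holds at every accessible world, and \Diamond ψ holds iff ψ holds at some accessible world.
At 0: \Box (\Diamond r \lor \Diamond p) is true, so \neg \Box (\Diamond r \lor \Diamond p) is false.
  At 0: \Box (\Diamond r \lor \Diamond p) requires \Diamond r \lor \Diamond p at every successor {1, 2, 4, 5}.
    At 1: \Diamond r \lor \Diamond p is true.
    At 2: \Diamond r \lor \Diamond p is true.
    At 4: \Diamond r \lor \Diamond p is true.
    At 5: \Diamond r \lor \Diamond p is true.
  So \Box (\Diamond r \lor \Diamond p) is true at 0.

No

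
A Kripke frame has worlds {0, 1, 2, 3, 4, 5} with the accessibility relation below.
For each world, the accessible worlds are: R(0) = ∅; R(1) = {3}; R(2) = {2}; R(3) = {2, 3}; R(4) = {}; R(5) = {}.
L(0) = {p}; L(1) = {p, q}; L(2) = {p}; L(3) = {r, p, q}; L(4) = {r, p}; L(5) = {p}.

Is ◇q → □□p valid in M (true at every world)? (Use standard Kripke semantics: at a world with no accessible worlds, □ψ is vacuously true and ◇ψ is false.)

Yes

Let φ = ◇q → □□p. Evaluate φ at each world:
  0 (successors ∅): φ is true.
  1 (successors {3}): φ is true.
  2 (successors {2}): φ is true.
  3 (successors {2, 3}): φ is true.
  4 (successors ∅): φ is true.
  5 (successors ∅): φ is true.
For instance, at 3:
  At 3: ◇q is true, □□p is true, so ◇q → □□p is true.
    At 3: ◇q requires q at some successor in {2, 3}.
      q holds at 3, so ◇q is true at 3.
    At 3: □□p requires □p at every successor {2, 3}.
      At 2: □p is true.
      At 3: □p is true.
    So □□p is true at 3.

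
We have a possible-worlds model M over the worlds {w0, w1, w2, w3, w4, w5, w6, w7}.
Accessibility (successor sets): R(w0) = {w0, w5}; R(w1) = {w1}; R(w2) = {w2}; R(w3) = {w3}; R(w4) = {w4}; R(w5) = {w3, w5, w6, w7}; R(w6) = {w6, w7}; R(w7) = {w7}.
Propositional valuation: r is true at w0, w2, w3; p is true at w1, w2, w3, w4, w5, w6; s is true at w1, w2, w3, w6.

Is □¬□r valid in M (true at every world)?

Let φ = □¬□r. Evaluate φ at each world:
  w0 (successors {w0, w5}): φ is true.
  w1 (successors {w1}): φ is true.
  w2 (successors {w2}): φ is false.
  w3 (successors {w3}): φ is false.
  w4 (successors {w4}): φ is true.
  w5 (successors {w3, w5, w6, w7}): φ is false.
  w6 (successors {w6, w7}): φ is true.
  w7 (successors {w7}): φ is true.
Detail at w2 (counterexample):
  At w2: □¬□r requires ¬□r at every successor {w2}.
    ¬□r fails at w2, so □¬□r is false at w2.
      At w2: □r is true, so ¬□r is false.

No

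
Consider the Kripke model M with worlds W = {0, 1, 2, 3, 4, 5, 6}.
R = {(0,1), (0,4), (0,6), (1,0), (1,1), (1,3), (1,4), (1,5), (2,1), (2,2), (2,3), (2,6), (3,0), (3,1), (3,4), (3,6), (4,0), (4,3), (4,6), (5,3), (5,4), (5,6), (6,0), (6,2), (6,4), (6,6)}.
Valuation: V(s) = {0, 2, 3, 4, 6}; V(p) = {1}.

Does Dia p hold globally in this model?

No

Recall that Dia ψ holds at a world iff ψ holds at some accessible world.
Let φ = Dia p. Evaluate φ at each world:
  0 (successors {1, 4, 6}): φ is true.
  1 (successors {0, 1, 3, 4, 5}): φ is true.
  2 (successors {1, 2, 3, 6}): φ is true.
  3 (successors {0, 1, 4, 6}): φ is true.
  4 (successors {0, 3, 6}): φ is false.
  5 (successors {3, 4, 6}): φ is false.
  6 (successors {0, 2, 4, 6}): φ is false.
Detail at 4 (counterexample):
  At 4: Dia p requires p at some successor in {0, 3, 6}.
    At 0: p is false.
    At 3: p is false.
    At 6: p is false.
  So Dia p is false at 4.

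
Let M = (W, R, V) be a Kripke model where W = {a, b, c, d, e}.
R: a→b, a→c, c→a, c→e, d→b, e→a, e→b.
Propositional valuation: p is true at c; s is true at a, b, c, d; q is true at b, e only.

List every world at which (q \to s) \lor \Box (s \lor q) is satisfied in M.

a, b, c, d, e

Let φ = (q \to s) \lor \Box (s \lor q). Evaluate φ at each world:
  a (successors {b, c}): φ is true.
  b (successors ∅): φ is true.
  c (successors {a, e}): φ is true.
  d (successors {b}): φ is true.
  e (successors {a, b}): φ is true.
For instance, at a:
  At a: q \to s is true, \Box (s \lor q) is true, so (q \to s) \lor \Box (s \lor q) is true.
    At a: \Box (s \lor q) requires s \lor q at every successor {b, c}.
      At b: s \lor q is true.
      At c: s \lor q is true.
    So \Box (s \lor q) is true at a.
Satisfying worlds: {a, b, c, d, e}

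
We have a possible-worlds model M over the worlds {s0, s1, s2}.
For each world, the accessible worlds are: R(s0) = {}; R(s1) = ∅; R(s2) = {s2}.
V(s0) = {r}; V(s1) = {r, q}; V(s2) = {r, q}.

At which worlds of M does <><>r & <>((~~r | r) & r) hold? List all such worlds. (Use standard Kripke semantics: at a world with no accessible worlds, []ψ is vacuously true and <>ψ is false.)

Recall that <>ψ holds at a world iff ψ holds at some accessible world.
Let φ = <><>r & <>((~~r | r) & r). Evaluate φ at each world:
  s0 (successors ∅): φ is false.
  s1 (successors ∅): φ is false.
  s2 (successors {s2}): φ is true.
For instance, at s2:
  At s2: <><>r is true, <>((~~r | r) & r) is true, so <><>r & <>((~~r | r) & r) is true.
    At s2: <><>r requires <>r at some successor in {s2}.
      <>r holds at s2, so <><>r is true at s2.
    At s2: <>((~~r | r) & r) requires (~~r | r) & r at some successor in {s2}.
      (~~r | r) & r holds at s2, so <>((~~r | r) & r) is true at s2.
Satisfying worlds: {s2}

s2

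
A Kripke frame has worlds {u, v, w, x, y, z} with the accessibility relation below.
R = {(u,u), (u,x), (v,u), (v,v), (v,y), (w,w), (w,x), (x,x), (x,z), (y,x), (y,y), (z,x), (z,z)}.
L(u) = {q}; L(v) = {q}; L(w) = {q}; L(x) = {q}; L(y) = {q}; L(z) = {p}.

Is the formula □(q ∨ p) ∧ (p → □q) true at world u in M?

Yes

At u: □(q ∨ p) is true, p → □q is true, so □(q ∨ p) ∧ (p → □q) is true.
  At u: □(q ∨ p) requires q ∨ p at every successor {u, x}.
    At u: q ∨ p is true.
    At x: q ∨ p is true.
  So □(q ∨ p) is true at u.
  At u: p is false, □q is true, so p → □q is true.
    At u: □q requires q at every successor {u, x}.
      At u: q is true.
      At x: q is true.
    So □q is true at u.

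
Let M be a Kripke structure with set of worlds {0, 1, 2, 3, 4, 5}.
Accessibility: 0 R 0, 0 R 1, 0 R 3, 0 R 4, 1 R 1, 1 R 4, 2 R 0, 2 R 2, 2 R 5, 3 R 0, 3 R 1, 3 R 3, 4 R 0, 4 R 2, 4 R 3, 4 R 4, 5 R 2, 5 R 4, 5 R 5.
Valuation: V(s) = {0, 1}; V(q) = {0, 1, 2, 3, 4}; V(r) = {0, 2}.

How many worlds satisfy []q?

4

Let φ = []q. Evaluate φ at each world:
  0 (successors {0, 1, 3, 4}): φ is true.
  1 (successors {1, 4}): φ is true.
  2 (successors {0, 2, 5}): φ is false.
  3 (successors {0, 1, 3}): φ is true.
  4 (successors {0, 2, 3, 4}): φ is true.
  5 (successors {2, 4, 5}): φ is false.
For instance, at 2:
  At 2: []q requires q at every successor {0, 2, 5}.
    q fails at 5, so []q is false at 2.
Satisfying worlds: {0, 1, 3, 4}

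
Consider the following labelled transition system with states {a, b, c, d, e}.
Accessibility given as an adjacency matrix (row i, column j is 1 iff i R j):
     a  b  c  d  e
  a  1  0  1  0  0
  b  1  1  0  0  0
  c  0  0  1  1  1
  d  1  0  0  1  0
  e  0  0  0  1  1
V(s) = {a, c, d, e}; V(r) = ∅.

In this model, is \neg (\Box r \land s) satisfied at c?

Yes

At c: \Box r \land s is false, so \neg (\Box r \land s) is true.
  At c: \Box r is false, s is true, so \Box r \land s is false.
    At c: \Box r requires r at every successor {c, d, e}.
      r fails at c, so \Box r is false at c.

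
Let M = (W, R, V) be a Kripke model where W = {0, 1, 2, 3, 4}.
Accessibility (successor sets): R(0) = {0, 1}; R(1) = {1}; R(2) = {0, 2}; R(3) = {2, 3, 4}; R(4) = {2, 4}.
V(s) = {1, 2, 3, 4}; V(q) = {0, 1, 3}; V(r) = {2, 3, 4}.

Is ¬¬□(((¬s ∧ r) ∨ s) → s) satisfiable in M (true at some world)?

Yes

Recall that □ψ holds at a world iff ψ holds at every accessible world, and ◇ψ holds iff ψ holds at some accessible world.
Let φ = ¬¬□(((¬s ∧ r) ∨ s) → s). Evaluate φ at each world:
  0 (successors {0, 1}): φ is true.
  1 (successors {1}): φ is true.
  2 (successors {0, 2}): φ is true.
  3 (successors {2, 3, 4}): φ is true.
  4 (successors {2, 4}): φ is true.
Detail at 0 (witness):
  At 0: ¬□(((¬s ∧ r) ∨ s) → s) is false, so ¬¬□(((¬s ∧ r) ∨ s) → s) is true.
    At 0: □(((¬s ∧ r) ∨ s) → s) is true, so ¬□(((¬s ∧ r) ∨ s) → s) is false.
      At 0: □(((¬s ∧ r) ∨ s) → s) requires ((¬s ∧ r) ∨ s) → s at every successor {0, 1}.
        At 0: ((¬s ∧ r) ∨ s) → s is true.
        At 1: ((¬s ∧ r) ∨ s) → s is true.
      So □(((¬s ∧ r) ∨ s) → s) is true at 0.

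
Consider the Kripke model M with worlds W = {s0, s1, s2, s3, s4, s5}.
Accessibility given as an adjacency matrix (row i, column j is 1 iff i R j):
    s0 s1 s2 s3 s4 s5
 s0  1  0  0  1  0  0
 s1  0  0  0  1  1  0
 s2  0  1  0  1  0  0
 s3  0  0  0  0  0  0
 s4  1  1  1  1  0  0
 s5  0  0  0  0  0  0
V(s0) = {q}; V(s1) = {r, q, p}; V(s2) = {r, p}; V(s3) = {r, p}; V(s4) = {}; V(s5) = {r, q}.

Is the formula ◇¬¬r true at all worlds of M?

Let φ = ◇¬¬r. Evaluate φ at each world:
  s0 (successors {s0, s3}): φ is true.
  s1 (successors {s3, s4}): φ is true.
  s2 (successors {s1, s3}): φ is true.
  s3 (successors ∅): φ is false.
  s4 (successors {s0, s1, s2, s3}): φ is true.
  s5 (successors ∅): φ is false.
Detail at s3 (counterexample):
  At s3: no accessible worlds, so ◇¬¬r is false.

No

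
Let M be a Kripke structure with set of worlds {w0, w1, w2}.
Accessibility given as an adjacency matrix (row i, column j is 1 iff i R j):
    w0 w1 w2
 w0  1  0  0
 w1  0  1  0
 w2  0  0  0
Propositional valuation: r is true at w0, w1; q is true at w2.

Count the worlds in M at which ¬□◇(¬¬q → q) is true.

0

Recall that □ψ holds at a world iff ψ holds at every accessible world, and ◇ψ holds iff ψ holds at some accessible world.
Let φ = ¬□◇(¬¬q → q). Evaluate φ at each world:
  w0 (successors {w0}): φ is false.
  w1 (successors {w1}): φ is false.
  w2 (successors ∅): φ is false.
For instance, at w0:
  At w0: □◇(¬¬q → q) is true, so ¬□◇(¬¬q → q) is false.
    At w0: □◇(¬¬q → q) requires ◇(¬¬q → q) at every successor {w0}.
      At w0: ◇(¬¬q → q) is true.
    So □◇(¬¬q → q) is true at w0.
Satisfying worlds: none.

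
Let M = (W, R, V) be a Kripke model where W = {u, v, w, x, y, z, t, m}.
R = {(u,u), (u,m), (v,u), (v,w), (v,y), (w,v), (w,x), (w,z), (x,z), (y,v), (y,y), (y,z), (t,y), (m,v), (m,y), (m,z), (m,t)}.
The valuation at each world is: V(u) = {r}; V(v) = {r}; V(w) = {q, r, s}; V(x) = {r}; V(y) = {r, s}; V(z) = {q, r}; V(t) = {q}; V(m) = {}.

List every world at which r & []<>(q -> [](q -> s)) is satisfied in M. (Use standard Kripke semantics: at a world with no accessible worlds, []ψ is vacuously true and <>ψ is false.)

Let φ = r & []<>(q -> [](q -> s)). Evaluate φ at each world:
  u (successors {u, m}): φ is true.
  v (successors {u, w, y}): φ is true.
  w (successors {v, x, z}): φ is false.
  x (successors {z}): φ is false.
  y (successors {v, y, z}): φ is false.
  z (successors ∅): φ is true.
  t (successors {y}): φ is false.
  m (successors {v, y, z, t}): φ is false.
For instance, at x:
  At x: r is true, []<>(q -> [](q -> s)) is false, so r & []<>(q -> [](q -> s)) is false.
    At x: []<>(q -> [](q -> s)) requires <>(q -> [](q -> s)) at every successor {z}.
      <>(q -> [](q -> s)) fails at z, so []<>(q -> [](q -> s)) is false at x.
Satisfying worlds: {u, v, z}

u, v, z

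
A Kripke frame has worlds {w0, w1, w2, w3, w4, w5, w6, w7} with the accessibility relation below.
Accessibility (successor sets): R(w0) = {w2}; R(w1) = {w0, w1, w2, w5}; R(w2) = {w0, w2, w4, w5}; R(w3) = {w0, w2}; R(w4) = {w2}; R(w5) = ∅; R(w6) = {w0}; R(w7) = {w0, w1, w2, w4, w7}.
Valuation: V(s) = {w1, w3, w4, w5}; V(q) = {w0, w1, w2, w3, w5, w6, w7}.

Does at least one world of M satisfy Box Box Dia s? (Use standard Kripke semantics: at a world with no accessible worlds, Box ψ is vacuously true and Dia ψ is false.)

Yes

Let φ = Box Box Dia s. Evaluate φ at each world:
  w0 (successors {w2}): φ is false.
  w1 (successors {w0, w1, w2, w5}): φ is false.
  w2 (successors {w0, w2, w4, w5}): φ is false.
  w3 (successors {w0, w2}): φ is false.
  w4 (successors {w2}): φ is false.
  w5 (successors ∅): φ is true.
  w6 (successors {w0}): φ is true.
  w7 (successors {w0, w1, w2, w4, w7}): φ is false.
Detail at w5 (witness):
  At w5: no accessible worlds, so Box Box Dia s holds vacuously.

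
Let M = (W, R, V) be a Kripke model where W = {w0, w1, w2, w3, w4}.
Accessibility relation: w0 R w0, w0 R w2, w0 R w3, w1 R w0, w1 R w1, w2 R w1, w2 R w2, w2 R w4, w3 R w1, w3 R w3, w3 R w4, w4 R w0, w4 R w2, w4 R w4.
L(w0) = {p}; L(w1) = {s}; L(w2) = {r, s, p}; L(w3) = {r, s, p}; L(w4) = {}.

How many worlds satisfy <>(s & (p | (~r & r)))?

Let φ = <>(s & (p | (~r & r))). Evaluate φ at each world:
  w0 (successors {w0, w2, w3}): φ is true.
  w1 (successors {w0, w1}): φ is false.
  w2 (successors {w1, w2, w4}): φ is true.
  w3 (successors {w1, w3, w4}): φ is true.
  w4 (successors {w0, w2, w4}): φ is true.
For instance, at w4:
  At w4: <>(s & (p | (~r & r))) requires s & (p | (~r & r)) at some successor in {w0, w2, w4}.
    s & (p | (~r & r)) holds at w2, so <>(s & (p | (~r & r))) is true at w4.
Satisfying worlds: {w0, w2, w3, w4}

4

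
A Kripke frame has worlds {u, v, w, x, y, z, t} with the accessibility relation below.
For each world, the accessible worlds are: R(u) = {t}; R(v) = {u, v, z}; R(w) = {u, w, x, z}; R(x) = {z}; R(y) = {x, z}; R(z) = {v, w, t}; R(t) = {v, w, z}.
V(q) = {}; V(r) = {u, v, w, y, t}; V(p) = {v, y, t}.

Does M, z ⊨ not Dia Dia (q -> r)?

No

At z: Dia Dia (q -> r) is true, so not Dia Dia (q -> r) is false.
  At z: Dia Dia (q -> r) requires Dia (q -> r) at some successor in {v, w, t}.
    Dia (q -> r) holds at v, so Dia Dia (q -> r) is true at z.
      At v: Dia (q -> r) requires q -> r at some successor in {u, v, z}.
        q -> r holds at u, so Dia (q -> r) is true at v.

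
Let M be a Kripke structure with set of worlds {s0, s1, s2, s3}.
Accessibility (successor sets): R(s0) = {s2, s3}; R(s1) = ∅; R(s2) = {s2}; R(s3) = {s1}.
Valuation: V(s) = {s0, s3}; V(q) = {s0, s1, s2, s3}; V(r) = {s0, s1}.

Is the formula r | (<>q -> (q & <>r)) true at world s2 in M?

No

At s2: r is false, <>q -> (q & <>r) is false, so r | (<>q -> (q & <>r)) is false.
  At s2: <>q is true, q & <>r is false, so <>q -> (q & <>r) is false.
    At s2: <>q requires q at some successor in {s2}.
      q holds at s2, so <>q is true at s2.
    At s2: q is true, <>r is false, so q & <>r is false.
      At s2: <>r requires r at some successor in {s2}.
        At s2: r is false.
      So <>r is false at s2.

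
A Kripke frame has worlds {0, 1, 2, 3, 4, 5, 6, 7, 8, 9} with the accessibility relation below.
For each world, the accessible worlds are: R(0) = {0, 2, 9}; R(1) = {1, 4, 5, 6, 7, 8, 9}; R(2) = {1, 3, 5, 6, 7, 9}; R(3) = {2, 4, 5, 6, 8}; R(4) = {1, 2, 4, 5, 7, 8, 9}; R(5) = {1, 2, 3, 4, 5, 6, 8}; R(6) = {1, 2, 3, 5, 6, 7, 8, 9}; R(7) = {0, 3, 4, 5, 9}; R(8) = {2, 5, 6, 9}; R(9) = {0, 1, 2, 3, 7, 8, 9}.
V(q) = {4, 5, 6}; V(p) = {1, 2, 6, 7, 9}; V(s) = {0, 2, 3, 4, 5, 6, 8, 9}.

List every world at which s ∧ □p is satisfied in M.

Let φ = s ∧ □p. Evaluate φ at each world:
  0 (successors {0, 2, 9}): φ is false.
  1 (successors {1, 4, 5, 6, 7, 8, 9}): φ is false.
  2 (successors {1, 3, 5, 6, 7, 9}): φ is false.
  3 (successors {2, 4, 5, 6, 8}): φ is false.
  4 (successors {1, 2, 4, 5, 7, 8, 9}): φ is false.
  5 (successors {1, 2, 3, 4, 5, 6, 8}): φ is false.
  6 (successors {1, 2, 3, 5, 6, 7, 8, 9}): φ is false.
  7 (successors {0, 3, 4, 5, 9}): φ is false.
  8 (successors {2, 5, 6, 9}): φ is false.
  9 (successors {0, 1, 2, 3, 7, 8, 9}): φ is false.
For instance, at 7:
  At 7: s is false, □p is false, so s ∧ □p is false.
    At 7: □p requires p at every successor {0, 3, 4, 5, 9}.
      p fails at 0, so □p is false at 7.
Satisfying worlds: none.

none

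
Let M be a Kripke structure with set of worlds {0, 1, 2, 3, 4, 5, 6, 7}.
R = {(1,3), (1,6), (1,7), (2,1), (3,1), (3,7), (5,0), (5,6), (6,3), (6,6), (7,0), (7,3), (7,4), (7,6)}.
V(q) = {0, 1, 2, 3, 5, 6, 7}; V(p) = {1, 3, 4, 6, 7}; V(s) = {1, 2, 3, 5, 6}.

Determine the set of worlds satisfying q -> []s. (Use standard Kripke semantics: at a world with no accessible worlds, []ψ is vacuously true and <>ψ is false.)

0, 2, 4, 6

Recall that []ψ holds at a world iff ψ holds at every accessible world, and <>ψ holds iff ψ holds at some accessible world.
Let φ = q -> []s. Evaluate φ at each world:
  0 (successors ∅): φ is true.
  1 (successors {3, 6, 7}): φ is false.
  2 (successors {1}): φ is true.
  3 (successors {1, 7}): φ is false.
  4 (successors ∅): φ is true.
  5 (successors {0, 6}): φ is false.
  6 (successors {3, 6}): φ is true.
  7 (successors {0, 3, 4, 6}): φ is false.
For instance, at 1:
  At 1: q is true, []s is false, so q -> []s is false.
    At 1: []s requires s at every successor {3, 6, 7}.
      s fails at 7, so []s is false at 1.
Satisfying worlds: {0, 2, 4, 6}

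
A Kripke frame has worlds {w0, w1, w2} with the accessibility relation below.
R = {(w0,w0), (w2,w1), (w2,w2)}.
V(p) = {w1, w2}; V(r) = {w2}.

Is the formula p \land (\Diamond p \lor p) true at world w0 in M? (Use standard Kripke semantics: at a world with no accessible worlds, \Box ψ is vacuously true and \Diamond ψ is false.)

Recall that \Diamond ψ holds at a world iff ψ holds at some accessible world.
At w0: p is false, \Diamond p \lor p is false, so p \land (\Diamond p \lor p) is false.
  At w0: \Diamond p is false, p is false, so \Diamond p \lor p is false.
    At w0: \Diamond p requires p at some successor in {w0}.
      At w0: p is false.
    So \Diamond p is false at w0.

No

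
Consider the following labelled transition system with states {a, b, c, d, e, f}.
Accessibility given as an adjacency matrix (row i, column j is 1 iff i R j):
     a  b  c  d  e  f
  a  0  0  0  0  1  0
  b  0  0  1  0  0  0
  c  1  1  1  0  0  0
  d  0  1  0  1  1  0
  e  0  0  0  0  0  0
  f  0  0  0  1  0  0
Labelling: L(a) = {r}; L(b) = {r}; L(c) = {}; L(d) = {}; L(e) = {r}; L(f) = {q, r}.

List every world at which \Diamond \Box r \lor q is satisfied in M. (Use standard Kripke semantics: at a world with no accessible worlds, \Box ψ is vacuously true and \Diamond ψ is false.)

a, c, d, f

Let φ = \Diamond \Box r \lor q. Evaluate φ at each world:
  a (successors {e}): φ is true.
  b (successors {c}): φ is false.
  c (successors {a, b, c}): φ is true.
  d (successors {b, d, e}): φ is true.
  e (successors ∅): φ is false.
  f (successors {d}): φ is true.
For instance, at a:
  At a: \Diamond \Box r is true, q is false, so \Diamond \Box r \lor q is true.
    At a: \Diamond \Box r requires \Box r at some successor in {e}.
      \Box r holds at e, so \Diamond \Box r is true at a.
Satisfying worlds: {a, c, d, f}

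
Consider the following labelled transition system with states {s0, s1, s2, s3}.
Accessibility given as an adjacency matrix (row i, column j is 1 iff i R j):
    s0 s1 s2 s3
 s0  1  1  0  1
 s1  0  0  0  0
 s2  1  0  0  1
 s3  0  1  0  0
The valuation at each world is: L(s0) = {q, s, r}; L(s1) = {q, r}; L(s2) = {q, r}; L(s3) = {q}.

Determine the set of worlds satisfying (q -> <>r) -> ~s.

s1, s2, s3

Let φ = (q -> <>r) -> ~s. Evaluate φ at each world:
  s0 (successors {s0, s1, s3}): φ is false.
  s1 (successors ∅): φ is true.
  s2 (successors {s0, s3}): φ is true.
  s3 (successors {s1}): φ is true.
For instance, at s2:
  At s2: q -> <>r is true, ~s is true, so (q -> <>r) -> ~s is true.
    At s2: q is true, <>r is true, so q -> <>r is true.
      At s2: <>r requires r at some successor in {s0, s3}.
        r holds at s0, so <>r is true at s2.
Satisfying worlds: {s1, s2, s3}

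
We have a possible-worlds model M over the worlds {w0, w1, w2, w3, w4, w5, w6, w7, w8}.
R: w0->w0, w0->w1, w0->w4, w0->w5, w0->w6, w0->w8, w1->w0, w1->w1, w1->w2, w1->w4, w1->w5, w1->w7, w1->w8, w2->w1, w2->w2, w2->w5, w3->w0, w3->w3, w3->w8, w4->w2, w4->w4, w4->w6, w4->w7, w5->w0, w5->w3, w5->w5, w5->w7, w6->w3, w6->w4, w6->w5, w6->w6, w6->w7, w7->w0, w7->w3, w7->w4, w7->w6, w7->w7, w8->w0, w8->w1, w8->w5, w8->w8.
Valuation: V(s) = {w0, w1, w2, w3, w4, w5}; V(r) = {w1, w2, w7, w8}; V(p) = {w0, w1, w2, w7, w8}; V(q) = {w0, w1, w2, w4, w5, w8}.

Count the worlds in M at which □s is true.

Let φ = □s. Evaluate φ at each world:
  w0 (successors {w0, w1, w4, w5, w6, w8}): φ is false.
  w1 (successors {w0, w1, w2, w4, w5, w7, w8}): φ is false.
  w2 (successors {w1, w2, w5}): φ is true.
  w3 (successors {w0, w3, w8}): φ is false.
  w4 (successors {w2, w4, w6, w7}): φ is false.
  w5 (successors {w0, w3, w5, w7}): φ is false.
  w6 (successors {w3, w4, w5, w6, w7}): φ is false.
  w7 (successors {w0, w3, w4, w6, w7}): φ is false.
  w8 (successors {w0, w1, w5, w8}): φ is false.
For instance, at w5:
  At w5: □s requires s at every successor {w0, w3, w5, w7}.
    s fails at w7, so □s is false at w5.
Satisfying worlds: {w2}

1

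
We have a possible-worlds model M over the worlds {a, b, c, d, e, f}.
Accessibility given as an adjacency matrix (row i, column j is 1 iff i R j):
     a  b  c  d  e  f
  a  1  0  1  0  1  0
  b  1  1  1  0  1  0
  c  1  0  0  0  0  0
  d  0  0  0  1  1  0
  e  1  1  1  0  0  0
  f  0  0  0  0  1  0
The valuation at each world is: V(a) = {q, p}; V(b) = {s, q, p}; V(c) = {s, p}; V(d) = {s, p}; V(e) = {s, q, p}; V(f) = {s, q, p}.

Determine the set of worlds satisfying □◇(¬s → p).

Let φ = □◇(¬s → p). Evaluate φ at each world:
  a (successors {a, c, e}): φ is true.
  b (successors {a, b, c, e}): φ is true.
  c (successors {a}): φ is true.
  d (successors {d, e}): φ is true.
  e (successors {a, b, c}): φ is true.
  f (successors {e}): φ is true.
For instance, at f:
  At f: □◇(¬s → p) requires ◇(¬s → p) at every successor {e}.
      At e: ◇(¬s → p) requires ¬s → p at some successor in {a, b, c}.
        ¬s → p holds at a, so ◇(¬s → p) is true at e.
  So □◇(¬s → p) is true at f.
Satisfying worlds: {a, b, c, d, e, f}

a, b, c, d, e, f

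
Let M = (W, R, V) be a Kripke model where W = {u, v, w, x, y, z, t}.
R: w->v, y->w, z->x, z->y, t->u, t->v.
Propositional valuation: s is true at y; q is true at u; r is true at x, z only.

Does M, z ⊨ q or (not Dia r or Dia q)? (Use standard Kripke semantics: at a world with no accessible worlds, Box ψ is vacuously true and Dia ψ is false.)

At z: q is false, not Dia r or Dia q is false, so q or (not Dia r or Dia q) is false.
  At z: not Dia r is false, Dia q is false, so not Dia r or Dia q is false.
    At z: Dia r is true, so not Dia r is false.
      At z: Dia r requires r at some successor in {x, y}.
        r holds at x, so Dia r is true at z.
    At z: Dia q requires q at some successor in {x, y}.
      At x: q is false.
      At y: q is false.
    So Dia q is false at z.

No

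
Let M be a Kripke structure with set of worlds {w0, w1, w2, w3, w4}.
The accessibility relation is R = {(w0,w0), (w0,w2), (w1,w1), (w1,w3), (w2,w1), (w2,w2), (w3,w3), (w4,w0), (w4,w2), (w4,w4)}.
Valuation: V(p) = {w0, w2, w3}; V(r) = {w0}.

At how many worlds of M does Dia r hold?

Let φ = Dia r. Evaluate φ at each world:
  w0 (successors {w0, w2}): φ is true.
  w1 (successors {w1, w3}): φ is false.
  w2 (successors {w1, w2}): φ is false.
  w3 (successors {w3}): φ is false.
  w4 (successors {w0, w2, w4}): φ is true.
For instance, at w3:
  At w3: Dia r requires r at some successor in {w3}.
    At w3: r is false.
  So Dia r is false at w3.
Satisfying worlds: {w0, w4}

2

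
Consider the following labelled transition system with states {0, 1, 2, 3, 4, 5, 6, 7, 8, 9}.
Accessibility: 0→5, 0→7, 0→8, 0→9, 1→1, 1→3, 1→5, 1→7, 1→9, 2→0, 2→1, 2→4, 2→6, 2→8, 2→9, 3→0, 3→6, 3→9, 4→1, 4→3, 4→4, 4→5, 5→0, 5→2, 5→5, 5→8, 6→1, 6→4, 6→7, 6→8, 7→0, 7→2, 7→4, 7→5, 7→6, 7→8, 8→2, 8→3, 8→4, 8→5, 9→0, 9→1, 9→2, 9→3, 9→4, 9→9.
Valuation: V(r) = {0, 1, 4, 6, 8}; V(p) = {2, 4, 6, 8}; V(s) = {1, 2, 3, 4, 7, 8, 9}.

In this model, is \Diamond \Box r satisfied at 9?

No

Recall that \Box ψ holds at a world iff ψ holds at every accessible world, and \Diamond ψ holds iff ψ holds at some accessible world.
At 9: \Diamond \Box r requires \Box r at some successor in {0, 1, 2, 3, 4, 9}.
  At 0: \Box r is false.
  At 1: \Box r is false.
  At 2: \Box r is false.
  At 3: \Box r is false.
  At 4: \Box r is false.
  At 9: \Box r is false.
So \Diamond \Box r is false at 9.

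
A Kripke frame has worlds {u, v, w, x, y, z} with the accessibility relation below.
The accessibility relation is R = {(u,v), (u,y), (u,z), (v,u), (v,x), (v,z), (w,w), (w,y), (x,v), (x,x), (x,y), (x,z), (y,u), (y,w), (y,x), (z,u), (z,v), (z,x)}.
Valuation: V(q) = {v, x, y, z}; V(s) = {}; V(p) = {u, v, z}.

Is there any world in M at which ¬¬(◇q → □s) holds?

Let φ = ¬¬(◇q → □s). Evaluate φ at each world:
  u (successors {v, y, z}): φ is false.
  v (successors {u, x, z}): φ is false.
  w (successors {w, y}): φ is false.
  x (successors {v, x, y, z}): φ is false.
  y (successors {u, w, x}): φ is false.
  z (successors {u, v, x}): φ is false.
For instance, at v:
  At v: ¬(◇q → □s) is true, so ¬¬(◇q → □s) is false.
    At v: ◇q → □s is false, so ¬(◇q → □s) is true.
      At v: ◇q is true, □s is false, so ◇q → □s is false.

No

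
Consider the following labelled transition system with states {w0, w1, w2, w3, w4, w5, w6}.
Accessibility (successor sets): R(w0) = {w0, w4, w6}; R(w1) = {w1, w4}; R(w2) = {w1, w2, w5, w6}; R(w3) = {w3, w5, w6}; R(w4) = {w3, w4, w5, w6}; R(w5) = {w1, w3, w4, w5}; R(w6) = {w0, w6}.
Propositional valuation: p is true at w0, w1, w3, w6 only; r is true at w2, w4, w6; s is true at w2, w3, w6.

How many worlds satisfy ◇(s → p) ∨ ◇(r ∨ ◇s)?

Let φ = ◇(s → p) ∨ ◇(r ∨ ◇s). Evaluate φ at each world:
  w0 (successors {w0, w4, w6}): φ is true.
  w1 (successors {w1, w4}): φ is true.
  w2 (successors {w1, w2, w5, w6}): φ is true.
  w3 (successors {w3, w5, w6}): φ is true.
  w4 (successors {w3, w4, w5, w6}): φ is true.
  w5 (successors {w1, w3, w4, w5}): φ is true.
  w6 (successors {w0, w6}): φ is true.
For instance, at w0:
  At w0: ◇(s → p) is true, ◇(r ∨ ◇s) is true, so ◇(s → p) ∨ ◇(r ∨ ◇s) is true.
    At w0: ◇(s → p) requires s → p at some successor in {w0, w4, w6}.
      s → p holds at w0, so ◇(s → p) is true at w0.
    At w0: ◇(r ∨ ◇s) requires r ∨ ◇s at some successor in {w0, w4, w6}.
      r ∨ ◇s holds at w0, so ◇(r ∨ ◇s) is true at w0.
Satisfying worlds: {w0, w1, w2, w3, w4, w5, w6}

7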